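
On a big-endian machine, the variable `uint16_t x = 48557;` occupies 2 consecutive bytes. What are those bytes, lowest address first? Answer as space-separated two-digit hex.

BD AD

48557 in hexadecimal, padded to 16 bits, is 0xBDAD.
Split into bytes (most-significant first): BD AD.
In big-endian order the high byte comes first in memory.
So the memory order matches the most-significant-first order: BD AD.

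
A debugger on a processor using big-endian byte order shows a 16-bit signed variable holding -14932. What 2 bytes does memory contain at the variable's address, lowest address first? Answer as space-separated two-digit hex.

Two's complement of -14932 in 16 bits: 14932 = 0x3A54; invert → 0xC5AB; add 1 → 0xC5AC.
Split into bytes (most-significant first): C5 AC.
Big-endian: lowest address holds the most-significant byte.
So the memory order matches the most-significant-first order: C5 AC.

C5 AC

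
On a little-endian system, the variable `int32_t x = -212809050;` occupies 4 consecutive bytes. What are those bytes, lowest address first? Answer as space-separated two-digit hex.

Two's complement of -212809050 in 32 bits: 212809050 = 0x0CAF355A; invert → 0xF350CAA5; add 1 → 0xF350CAA6.
Split into bytes (most-significant first): F3 50 CA A6.
Little-endian stores the least-significant byte at the lowest address.
So at ascending addresses the bytes are A6 CA 50 F3.

A6 CA 50 F3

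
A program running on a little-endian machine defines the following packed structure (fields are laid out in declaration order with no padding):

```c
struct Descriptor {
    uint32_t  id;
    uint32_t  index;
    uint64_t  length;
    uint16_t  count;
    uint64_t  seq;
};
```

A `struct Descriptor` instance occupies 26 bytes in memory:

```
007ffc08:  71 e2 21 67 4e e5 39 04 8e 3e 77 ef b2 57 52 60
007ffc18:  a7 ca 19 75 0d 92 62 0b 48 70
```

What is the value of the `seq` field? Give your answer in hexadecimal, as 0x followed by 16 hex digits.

0x70480B62920D7519

`seq` follows `id` (4 B), `index` (4 B), `length` (8 B), `count` (2 B), so it starts at offset 4 + 4 + 8 + 2 = 18 and occupies 8 bytes.
Bytes at offsets 18..25: 19 75 0D 92 62 0B 48 70.
In little-endian order the low byte comes first in memory.
Reassemble most-significant byte first: 70 48 0B 62 92 0D 75 19 → 0x70480B62920D7519.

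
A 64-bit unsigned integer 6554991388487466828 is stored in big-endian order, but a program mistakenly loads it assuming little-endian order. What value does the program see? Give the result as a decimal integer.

6554991388487466828 in 64-bit hexadecimal is 0x5AF801F0208A3F4C.
Stored big-endian, the bytes at ascending addresses are 5A F8 01 F0 20 8A 3F 4C.
Read back as little-endian, the first byte is least significant, giving 0x4C3F8A20F001F85A.
0x4C3F8A20F001F85A = 5494261944485541978.

5494261944485541978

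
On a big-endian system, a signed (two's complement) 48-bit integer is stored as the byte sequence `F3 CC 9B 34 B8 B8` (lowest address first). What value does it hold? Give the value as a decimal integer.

Big-endian: lowest address holds the most-significant byte.
The bytes are already most-significant first: 0xF3CC9B34B8B8.
Top bit is set, so as a signed 48-bit value this is 0xF3CC9B34B8B8 − 2^48 = -13414873909064.

-13414873909064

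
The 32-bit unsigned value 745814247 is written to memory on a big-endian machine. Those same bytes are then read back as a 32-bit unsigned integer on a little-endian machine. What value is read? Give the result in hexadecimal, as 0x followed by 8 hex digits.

745814247 in 32-bit hexadecimal is 0x2C7438E7.
Stored big-endian, the bytes at ascending addresses are 2C 74 38 E7.
Read back as little-endian, the first byte is least significant, giving 0xE738742C.

0xE738742C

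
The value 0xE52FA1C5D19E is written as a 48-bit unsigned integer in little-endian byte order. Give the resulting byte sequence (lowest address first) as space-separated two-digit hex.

9E D1 C5 A1 2F E5

Split into bytes (most-significant first): E5 2F A1 C5 D1 9E.
Little-endian: lowest address holds the least-significant byte.
So at ascending addresses the bytes are 9E D1 C5 A1 2F E5.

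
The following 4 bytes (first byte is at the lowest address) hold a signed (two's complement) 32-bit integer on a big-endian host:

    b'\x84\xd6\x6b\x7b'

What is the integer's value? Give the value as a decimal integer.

Big-endian stores the most-significant byte at the lowest address.
The bytes are already most-significant first: 0x84D66B7B.
Top bit is set, so as a signed 32-bit value this is 0x84D66B7B − 2^32 = -2066322565.

-2066322565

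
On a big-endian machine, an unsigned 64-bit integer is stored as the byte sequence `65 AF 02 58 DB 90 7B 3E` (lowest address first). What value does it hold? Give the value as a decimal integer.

Big-endian: lowest address holds the most-significant byte.
The bytes are already most-significant first: 0x65AF0258DB907B3E.
0x65AF0258DB907B3E = 7327077699419142974.

7327077699419142974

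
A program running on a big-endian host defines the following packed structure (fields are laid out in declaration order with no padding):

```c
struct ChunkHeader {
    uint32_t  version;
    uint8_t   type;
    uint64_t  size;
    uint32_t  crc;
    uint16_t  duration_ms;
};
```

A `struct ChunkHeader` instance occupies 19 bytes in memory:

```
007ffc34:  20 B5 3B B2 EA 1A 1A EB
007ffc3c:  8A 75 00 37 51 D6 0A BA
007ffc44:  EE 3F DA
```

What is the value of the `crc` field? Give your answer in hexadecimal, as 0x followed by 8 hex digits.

0xD60ABAEE

`crc` follows `version` (4 B), `type` (1 B), `size` (8 B), so it starts at offset 4 + 1 + 8 = 13 and occupies 4 bytes.
Bytes at offsets 13..16: D6 0A BA EE.
Big-endian stores the most-significant byte at the lowest address.
The bytes are already most-significant first: 0xD60ABAEE.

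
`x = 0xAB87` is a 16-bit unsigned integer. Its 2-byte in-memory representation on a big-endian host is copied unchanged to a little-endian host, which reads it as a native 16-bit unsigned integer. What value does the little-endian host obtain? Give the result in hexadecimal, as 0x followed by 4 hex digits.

0x87AB

Stored big-endian, the bytes at ascending addresses are AB 87.
Read back as little-endian, the first byte is least significant, giving 0x87AB.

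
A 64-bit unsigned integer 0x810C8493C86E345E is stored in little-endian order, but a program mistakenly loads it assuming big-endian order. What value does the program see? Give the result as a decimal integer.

Stored little-endian, the bytes at ascending addresses are 5E 34 6E C8 93 84 0C 81.
Read back as big-endian, the last byte is least significant, giving 0x5E346EC893840C81.
0x5E346EC893840C81 = 6788172346101599361.

6788172346101599361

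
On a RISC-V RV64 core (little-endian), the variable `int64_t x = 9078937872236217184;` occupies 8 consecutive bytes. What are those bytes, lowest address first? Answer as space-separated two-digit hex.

9078937872236217184 in hexadecimal, padded to 64 bits, is 0x7DFEDDE47C7B0360.
Split into bytes (most-significant first): 7D FE DD E4 7C 7B 03 60.
Little-endian: lowest address holds the least-significant byte.
So at ascending addresses the bytes are 60 03 7B 7C E4 DD FE 7D.

60 03 7B 7C E4 DD FE 7D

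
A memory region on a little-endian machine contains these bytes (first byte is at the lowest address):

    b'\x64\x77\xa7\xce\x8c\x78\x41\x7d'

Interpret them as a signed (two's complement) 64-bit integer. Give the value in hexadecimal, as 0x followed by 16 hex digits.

0x7D41788CCEA77764

In little-endian order the low byte comes first in memory.
Reassemble most-significant byte first: 7D 41 78 8C CE A7 77 64 → 0x7D41788CCEA77764.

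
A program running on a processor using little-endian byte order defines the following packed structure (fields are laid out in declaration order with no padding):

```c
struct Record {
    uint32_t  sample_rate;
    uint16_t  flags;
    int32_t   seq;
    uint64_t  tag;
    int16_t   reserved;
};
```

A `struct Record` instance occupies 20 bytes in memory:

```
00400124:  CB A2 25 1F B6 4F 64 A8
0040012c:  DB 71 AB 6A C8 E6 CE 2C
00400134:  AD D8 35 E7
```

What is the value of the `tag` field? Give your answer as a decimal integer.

15613184750310156971

`tag` follows `sample_rate` (4 B), `flags` (2 B), `seq` (4 B), so it starts at offset 4 + 2 + 4 = 10 and occupies 8 bytes.
Bytes at offsets 10..17: AB 6A C8 E6 CE 2C AD D8.
Little-endian: lowest address holds the least-significant byte.
Reassemble most-significant byte first: D8 AD 2C CE E6 C8 6A AB → 0xD8AD2CCEE6C86AAB.
0xD8AD2CCEE6C86AAB = 15613184750310156971.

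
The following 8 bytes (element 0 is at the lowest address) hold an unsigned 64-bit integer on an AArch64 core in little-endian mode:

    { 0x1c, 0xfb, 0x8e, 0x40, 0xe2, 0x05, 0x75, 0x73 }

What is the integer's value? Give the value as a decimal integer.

8319562355940719388

Little-endian: lowest address holds the least-significant byte.
Reassemble most-significant byte first: 73 75 05 E2 40 8E FB 1C → 0x737505E2408EFB1C.
0x737505E2408EFB1C = 8319562355940719388.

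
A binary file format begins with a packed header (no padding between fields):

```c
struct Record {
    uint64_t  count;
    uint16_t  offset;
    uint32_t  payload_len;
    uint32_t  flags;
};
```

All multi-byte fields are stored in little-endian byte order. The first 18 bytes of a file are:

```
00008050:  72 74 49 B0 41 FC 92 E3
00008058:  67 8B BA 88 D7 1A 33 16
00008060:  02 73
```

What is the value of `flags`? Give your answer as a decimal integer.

1929516595

`flags` follows `count` (8 B), `offset` (2 B), `payload_len` (4 B), so it starts at offset 8 + 2 + 4 = 14 and occupies 4 bytes.
Bytes at offsets 14..17: 33 16 02 73.
Little-endian stores the least-significant byte at the lowest address.
Reassemble most-significant byte first: 73 02 16 33 → 0x73021633.
0x73021633 = 1929516595.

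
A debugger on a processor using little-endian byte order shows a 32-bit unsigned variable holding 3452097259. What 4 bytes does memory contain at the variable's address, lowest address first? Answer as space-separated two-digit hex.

3452097259 in hexadecimal, padded to 32 bits, is 0xCDC2D2EB.
Split into bytes (most-significant first): CD C2 D2 EB.
In little-endian order the low byte comes first in memory.
So at ascending addresses the bytes are EB D2 C2 CD.

EB D2 C2 CD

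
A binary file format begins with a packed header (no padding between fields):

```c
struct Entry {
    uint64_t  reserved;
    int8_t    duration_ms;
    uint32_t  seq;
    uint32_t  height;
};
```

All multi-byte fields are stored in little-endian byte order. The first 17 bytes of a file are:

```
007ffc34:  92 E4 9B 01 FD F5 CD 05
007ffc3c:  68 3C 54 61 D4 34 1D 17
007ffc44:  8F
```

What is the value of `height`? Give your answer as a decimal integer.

2400656692

`height` follows `reserved` (8 B), `duration_ms` (1 B), `seq` (4 B), so it starts at offset 8 + 1 + 4 = 13 and occupies 4 bytes.
Bytes at offsets 13..16: 34 1D 17 8F.
Little-endian: lowest address holds the least-significant byte.
Reassemble most-significant byte first: 8F 17 1D 34 → 0x8F171D34.
0x8F171D34 = 2400656692.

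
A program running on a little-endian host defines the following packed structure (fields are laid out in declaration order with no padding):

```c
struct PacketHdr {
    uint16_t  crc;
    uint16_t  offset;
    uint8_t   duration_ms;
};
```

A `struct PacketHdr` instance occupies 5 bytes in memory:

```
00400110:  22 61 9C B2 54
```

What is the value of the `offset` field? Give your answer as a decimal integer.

45724

`offset` follows `crc` (2 bytes), so it starts at byte offset 2 and occupies 2 bytes.
Bytes at offsets 2..3: 9C B2.
In little-endian order the low byte comes first in memory.
Reassemble most-significant byte first: B2 9C → 0xB29C.
0xB29C = 45724.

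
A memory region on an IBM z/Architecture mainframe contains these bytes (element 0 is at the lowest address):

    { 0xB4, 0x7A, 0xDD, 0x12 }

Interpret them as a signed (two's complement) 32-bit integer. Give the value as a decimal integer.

Big-endian: lowest address holds the most-significant byte.
The bytes are already most-significant first: 0xB47ADD12.
Top bit is set, so as a signed 32-bit value this is 0xB47ADD12 − 2^32 = -1267016430.

-1267016430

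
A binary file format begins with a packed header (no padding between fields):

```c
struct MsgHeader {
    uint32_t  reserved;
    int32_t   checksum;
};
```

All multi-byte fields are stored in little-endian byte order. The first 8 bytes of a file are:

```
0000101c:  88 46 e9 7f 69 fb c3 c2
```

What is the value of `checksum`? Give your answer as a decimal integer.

-1027343511

`checksum` follows `reserved` (4 bytes), so it starts at byte offset 4 and occupies 4 bytes.
Bytes at offsets 4..7: 69 FB C3 C2.
Little-endian: lowest address holds the least-significant byte.
Reassemble most-significant byte first: C2 C3 FB 69 → 0xC2C3FB69.
Top bit is set, so as a signed 32-bit value this is 0xC2C3FB69 − 2^32 = -1027343511.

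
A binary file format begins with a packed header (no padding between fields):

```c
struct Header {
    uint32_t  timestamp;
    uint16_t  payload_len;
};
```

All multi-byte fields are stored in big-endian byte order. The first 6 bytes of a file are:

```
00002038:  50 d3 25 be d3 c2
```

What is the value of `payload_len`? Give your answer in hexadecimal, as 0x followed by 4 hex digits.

`payload_len` follows `timestamp` (4 bytes), so it starts at byte offset 4 and occupies 2 bytes.
Bytes at offsets 4..5: D3 C2.
Big-endian: lowest address holds the most-significant byte.
The bytes are already most-significant first: 0xD3C2.

0xD3C2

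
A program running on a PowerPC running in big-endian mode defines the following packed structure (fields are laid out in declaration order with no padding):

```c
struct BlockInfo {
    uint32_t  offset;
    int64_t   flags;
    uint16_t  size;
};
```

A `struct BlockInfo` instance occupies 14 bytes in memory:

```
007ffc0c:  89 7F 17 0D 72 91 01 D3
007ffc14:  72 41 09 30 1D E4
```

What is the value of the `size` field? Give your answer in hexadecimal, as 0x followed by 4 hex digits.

`size` follows `offset` (4 B), `flags` (8 B), so it starts at offset 4 + 8 = 12 and occupies 2 bytes.
Bytes at offsets 12..13: 1D E4.
Big-endian stores the most-significant byte at the lowest address.
The bytes are already most-significant first: 0x1DE4.

0x1DE4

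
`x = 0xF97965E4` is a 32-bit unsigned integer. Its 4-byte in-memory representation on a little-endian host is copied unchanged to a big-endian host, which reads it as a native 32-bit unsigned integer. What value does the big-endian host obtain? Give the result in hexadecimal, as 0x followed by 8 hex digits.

Stored little-endian, the bytes at ascending addresses are E4 65 79 F9.
Read back as big-endian, the last byte is least significant, giving 0xE46579F9.

0xE46579F9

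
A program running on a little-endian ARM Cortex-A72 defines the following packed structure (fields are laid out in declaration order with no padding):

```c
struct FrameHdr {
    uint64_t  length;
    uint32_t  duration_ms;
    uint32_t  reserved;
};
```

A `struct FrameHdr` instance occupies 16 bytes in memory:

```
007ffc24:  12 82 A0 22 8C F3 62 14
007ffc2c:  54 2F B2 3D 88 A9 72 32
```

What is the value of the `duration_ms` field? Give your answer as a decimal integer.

1035087700

`duration_ms` follows `length` (8 bytes), so it starts at byte offset 8 and occupies 4 bytes.
Bytes at offsets 8..11: 54 2F B2 3D.
Little-endian: lowest address holds the least-significant byte.
Reassemble most-significant byte first: 3D B2 2F 54 → 0x3DB22F54.
0x3DB22F54 = 1035087700.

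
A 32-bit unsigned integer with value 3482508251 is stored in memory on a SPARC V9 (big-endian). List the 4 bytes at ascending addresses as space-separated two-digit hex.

3482508251 in hexadecimal, padded to 32 bits, is 0xCF92DBDB.
Split into bytes (most-significant first): CF 92 DB DB.
In big-endian order the high byte comes first in memory.
So the memory order matches the most-significant-first order: CF 92 DB DB.

CF 92 DB DB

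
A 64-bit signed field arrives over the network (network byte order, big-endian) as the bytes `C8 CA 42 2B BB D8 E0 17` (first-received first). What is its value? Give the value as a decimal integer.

-3978294565225832425

Big-endian: lowest address holds the most-significant byte.
The bytes are already most-significant first: 0xC8CA422BBBD8E017.
Top bit is set, so as a signed 64-bit value this is 0xC8CA422BBBD8E017 − 2^64 = -3978294565225832425.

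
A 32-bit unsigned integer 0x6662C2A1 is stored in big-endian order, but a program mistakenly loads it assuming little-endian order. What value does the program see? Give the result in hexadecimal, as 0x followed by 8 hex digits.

0xA1C26266

Stored big-endian, the bytes at ascending addresses are 66 62 C2 A1.
Read back as little-endian, the first byte is least significant, giving 0xA1C26266.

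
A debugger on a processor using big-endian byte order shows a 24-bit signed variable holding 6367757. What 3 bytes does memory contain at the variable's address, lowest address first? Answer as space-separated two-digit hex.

6367757 in hexadecimal, padded to 24 bits, is 0x612A0D.
Split into bytes (most-significant first): 61 2A 0D.
In big-endian order the high byte comes first in memory.
So the memory order matches the most-significant-first order: 61 2A 0D.

61 2A 0D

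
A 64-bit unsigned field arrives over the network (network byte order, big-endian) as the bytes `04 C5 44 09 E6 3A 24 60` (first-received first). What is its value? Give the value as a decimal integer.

In big-endian order the high byte comes first in memory.
The bytes are already most-significant first: 0x04C54409E63A2460.
0x04C54409E63A2460 = 343755755871675488.

343755755871675488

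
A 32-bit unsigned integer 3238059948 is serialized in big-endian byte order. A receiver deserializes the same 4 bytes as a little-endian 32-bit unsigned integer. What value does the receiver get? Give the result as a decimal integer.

3238059948 in 32-bit hexadecimal is 0xC100DFAC.
Stored big-endian, the bytes at ascending addresses are C1 00 DF AC.
Read back as little-endian, the first byte is least significant, giving 0xACDF00C1.
0xACDF00C1 = 2900295873.

2900295873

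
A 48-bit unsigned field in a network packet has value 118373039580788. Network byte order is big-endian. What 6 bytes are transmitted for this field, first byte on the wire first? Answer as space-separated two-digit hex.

118373039580788 in hexadecimal, padded to 48 bits, is 0x6BA8DEF9A674.
Split into bytes (most-significant first): 6B A8 DE F9 A6 74.
Big-endian: lowest address holds the most-significant byte.
So the memory order matches the most-significant-first order: 6B A8 DE F9 A6 74.

6B A8 DE F9 A6 74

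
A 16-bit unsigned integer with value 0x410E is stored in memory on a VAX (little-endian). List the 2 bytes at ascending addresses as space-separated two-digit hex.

0E 41

Split into bytes (most-significant first): 41 0E.
Little-endian stores the least-significant byte at the lowest address.
So at ascending addresses the bytes are 0E 41.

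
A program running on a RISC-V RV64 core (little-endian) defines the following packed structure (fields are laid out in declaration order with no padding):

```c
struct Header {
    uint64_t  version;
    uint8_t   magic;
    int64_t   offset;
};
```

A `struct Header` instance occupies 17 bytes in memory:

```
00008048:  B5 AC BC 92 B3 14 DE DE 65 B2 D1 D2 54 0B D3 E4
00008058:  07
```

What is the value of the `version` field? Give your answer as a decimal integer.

`version` is the first field, at byte offset 0, occupying 8 bytes.
Bytes at offsets 0..7: B5 AC BC 92 B3 14 DE DE.
Little-endian stores the least-significant byte at the lowest address.
Reassemble most-significant byte first: DE DE 14 B3 92 BC AC B5 → 0xDEDE14B392BCACB5.
0xDEDE14B392BCACB5 = 16059296082743307445.

16059296082743307445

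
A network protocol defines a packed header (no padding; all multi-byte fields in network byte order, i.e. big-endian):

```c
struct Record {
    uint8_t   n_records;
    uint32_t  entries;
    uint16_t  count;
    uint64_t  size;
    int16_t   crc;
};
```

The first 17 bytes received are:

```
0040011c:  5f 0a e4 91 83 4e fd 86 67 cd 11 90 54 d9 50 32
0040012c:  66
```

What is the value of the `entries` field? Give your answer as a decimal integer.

`entries` follows `n_records` (1 byte), so it starts at byte offset 1 and occupies 4 bytes.
Bytes at offsets 1..4: 0A E4 91 83.
In big-endian order the high byte comes first in memory.
The bytes are already most-significant first: 0x0AE49183.
0x0AE49183 = 182751619.

182751619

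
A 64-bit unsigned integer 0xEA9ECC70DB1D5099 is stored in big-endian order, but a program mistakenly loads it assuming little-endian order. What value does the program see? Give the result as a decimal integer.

11047362714267328234

Stored big-endian, the bytes at ascending addresses are EA 9E CC 70 DB 1D 50 99.
Read back as little-endian, the first byte is least significant, giving 0x99501DDB70CC9EEA.
0x99501DDB70CC9EEA = 11047362714267328234.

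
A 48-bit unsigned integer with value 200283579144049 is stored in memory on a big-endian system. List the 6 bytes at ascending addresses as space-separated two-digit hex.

B6 28 27 96 D7 71

200283579144049 in hexadecimal, padded to 48 bits, is 0xB6282796D771.
Split into bytes (most-significant first): B6 28 27 96 D7 71.
Big-endian stores the most-significant byte at the lowest address.
So the memory order matches the most-significant-first order: B6 28 27 96 D7 71.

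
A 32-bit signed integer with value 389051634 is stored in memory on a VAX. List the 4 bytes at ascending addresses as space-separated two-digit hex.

389051634 in hexadecimal, padded to 32 bits, is 0x173074F2.
Split into bytes (most-significant first): 17 30 74 F2.
In little-endian order the low byte comes first in memory.
So at ascending addresses the bytes are F2 74 30 17.

F2 74 30 17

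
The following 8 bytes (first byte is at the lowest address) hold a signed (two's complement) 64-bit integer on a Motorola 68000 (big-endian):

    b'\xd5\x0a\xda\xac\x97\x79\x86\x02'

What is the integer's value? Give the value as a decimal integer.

-3095421359053240830

Big-endian: lowest address holds the most-significant byte.
The bytes are already most-significant first: 0xD50ADAAC97798602.
Top bit is set, so as a signed 64-bit value this is 0xD50ADAAC97798602 − 2^64 = -3095421359053240830.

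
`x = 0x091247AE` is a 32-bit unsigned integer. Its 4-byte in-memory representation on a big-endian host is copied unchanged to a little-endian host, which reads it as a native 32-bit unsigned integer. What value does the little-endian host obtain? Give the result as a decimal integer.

2923893257

Stored big-endian, the bytes at ascending addresses are 09 12 47 AE.
Read back as little-endian, the first byte is least significant, giving 0xAE471209.
0xAE471209 = 2923893257.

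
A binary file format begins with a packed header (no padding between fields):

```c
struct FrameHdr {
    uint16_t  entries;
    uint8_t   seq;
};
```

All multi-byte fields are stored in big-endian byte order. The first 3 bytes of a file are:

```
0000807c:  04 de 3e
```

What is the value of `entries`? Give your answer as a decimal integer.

`entries` is the first field, at byte offset 0, occupying 2 bytes.
Bytes at offsets 0..1: 04 DE.
In big-endian order the high byte comes first in memory.
The bytes are already most-significant first: 0x04DE.
0x04DE = 1246.

1246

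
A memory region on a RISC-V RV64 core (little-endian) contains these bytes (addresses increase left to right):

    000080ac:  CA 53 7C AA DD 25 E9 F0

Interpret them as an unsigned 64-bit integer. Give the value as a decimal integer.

Little-endian stores the least-significant byte at the lowest address.
Reassemble most-significant byte first: F0 E9 25 DD AA 7C 53 CA → 0xF0E925DDAA7C53CA.
0xF0E925DDAA7C53CA = 17359447872654562250.

17359447872654562250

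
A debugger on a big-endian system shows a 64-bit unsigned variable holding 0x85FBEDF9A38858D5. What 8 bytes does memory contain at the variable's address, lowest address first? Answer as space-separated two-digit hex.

Split into bytes (most-significant first): 85 FB ED F9 A3 88 58 D5.
Big-endian stores the most-significant byte at the lowest address.
So the memory order matches the most-significant-first order: 85 FB ED F9 A3 88 58 D5.

85 FB ED F9 A3 88 58 D5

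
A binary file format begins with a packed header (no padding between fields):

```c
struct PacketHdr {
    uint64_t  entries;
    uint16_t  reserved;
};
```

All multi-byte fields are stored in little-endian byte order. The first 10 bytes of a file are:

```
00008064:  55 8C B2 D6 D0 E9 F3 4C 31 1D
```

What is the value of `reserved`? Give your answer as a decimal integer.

`reserved` follows `entries` (8 bytes), so it starts at byte offset 8 and occupies 2 bytes.
Bytes at offsets 8..9: 31 1D.
Little-endian stores the least-significant byte at the lowest address.
Reassemble most-significant byte first: 1D 31 → 0x1D31.
0x1D31 = 7473.

7473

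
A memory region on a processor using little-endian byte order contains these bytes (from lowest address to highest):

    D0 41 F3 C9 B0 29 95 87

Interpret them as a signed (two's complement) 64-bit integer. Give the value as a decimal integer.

In little-endian order the low byte comes first in memory.
Reassemble most-significant byte first: 87 95 29 B0 C9 F3 41 D0 → 0x879529B0C9F341D0.
Top bit is set, so as a signed 64-bit value this is 0x879529B0C9F341D0 − 2^64 = -8676983267780247088.

-8676983267780247088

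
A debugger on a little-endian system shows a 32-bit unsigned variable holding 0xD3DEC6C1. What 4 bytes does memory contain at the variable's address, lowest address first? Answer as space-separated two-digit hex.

C1 C6 DE D3

Split into bytes (most-significant first): D3 DE C6 C1.
In little-endian order the low byte comes first in memory.
So at ascending addresses the bytes are C1 C6 DE D3.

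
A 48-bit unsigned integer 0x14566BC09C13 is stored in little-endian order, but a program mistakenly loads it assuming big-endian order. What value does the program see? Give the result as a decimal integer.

21563964085780

Stored little-endian, the bytes at ascending addresses are 13 9C C0 6B 56 14.
Read back as big-endian, the last byte is least significant, giving 0x139CC06B5614.
0x139CC06B5614 = 21563964085780.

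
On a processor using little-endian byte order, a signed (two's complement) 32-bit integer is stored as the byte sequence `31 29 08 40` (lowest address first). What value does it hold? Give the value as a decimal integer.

1074276657

Little-endian: lowest address holds the least-significant byte.
Reassemble most-significant byte first: 40 08 29 31 → 0x40082931.
0x40082931 = 1074276657.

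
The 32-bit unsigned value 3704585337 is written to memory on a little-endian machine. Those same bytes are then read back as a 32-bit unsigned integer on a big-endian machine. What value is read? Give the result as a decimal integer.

2038222812

3704585337 in 32-bit hexadecimal is 0xDCCF7C79.
Stored little-endian, the bytes at ascending addresses are 79 7C CF DC.
Read back as big-endian, the last byte is least significant, giving 0x797CCFDC.
0x797CCFDC = 2038222812.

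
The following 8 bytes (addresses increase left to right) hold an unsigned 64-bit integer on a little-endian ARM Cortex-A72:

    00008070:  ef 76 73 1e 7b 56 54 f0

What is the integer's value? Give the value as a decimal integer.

In little-endian order the low byte comes first in memory.
Reassemble most-significant byte first: F0 54 56 7B 1E 73 76 EF → 0xF054567B1E7376EF.
0xF054567B1E7376EF = 17317561553938249455.

17317561553938249455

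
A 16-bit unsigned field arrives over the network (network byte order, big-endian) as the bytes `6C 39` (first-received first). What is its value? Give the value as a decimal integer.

27705

In big-endian order the high byte comes first in memory.
The bytes are already most-significant first: 0x6C39.
0x6C39 = 27705.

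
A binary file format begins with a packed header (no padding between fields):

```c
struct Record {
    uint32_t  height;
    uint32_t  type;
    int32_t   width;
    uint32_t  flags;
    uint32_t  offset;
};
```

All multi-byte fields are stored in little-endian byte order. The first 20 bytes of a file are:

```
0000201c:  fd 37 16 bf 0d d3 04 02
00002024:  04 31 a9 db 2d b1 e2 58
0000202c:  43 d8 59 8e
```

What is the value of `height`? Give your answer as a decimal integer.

3205904381

`height` is the first field, at byte offset 0, occupying 4 bytes.
Bytes at offsets 0..3: FD 37 16 BF.
Little-endian: lowest address holds the least-significant byte.
Reassemble most-significant byte first: BF 16 37 FD → 0xBF1637FD.
0xBF1637FD = 3205904381.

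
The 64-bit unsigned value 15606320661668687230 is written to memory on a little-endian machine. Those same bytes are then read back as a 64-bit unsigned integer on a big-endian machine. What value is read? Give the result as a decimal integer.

15606320661668687230 in 64-bit hexadecimal is 0xD894C9F4B999ED7E.
Stored little-endian, the bytes at ascending addresses are 7E ED 99 B9 F4 C9 94 D8.
Read back as big-endian, the last byte is least significant, giving 0x7EED99B9F4C994D8.
0x7EED99B9F4C994D8 = 9146135442214196440.

9146135442214196440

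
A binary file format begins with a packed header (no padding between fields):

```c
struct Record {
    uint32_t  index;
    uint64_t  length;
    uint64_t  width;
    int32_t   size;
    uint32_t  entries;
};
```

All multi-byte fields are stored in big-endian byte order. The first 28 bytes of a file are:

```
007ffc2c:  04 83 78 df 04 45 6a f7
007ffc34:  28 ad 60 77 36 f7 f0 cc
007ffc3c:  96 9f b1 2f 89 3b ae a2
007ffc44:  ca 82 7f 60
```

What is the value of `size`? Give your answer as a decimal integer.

-1992577374

`size` follows `index` (4 B), `length` (8 B), `width` (8 B), so it starts at offset 4 + 8 + 8 = 20 and occupies 4 bytes.
Bytes at offsets 20..23: 89 3B AE A2.
Big-endian: lowest address holds the most-significant byte.
The bytes are already most-significant first: 0x893BAEA2.
Top bit is set, so as a signed 32-bit value this is 0x893BAEA2 − 2^32 = -1992577374.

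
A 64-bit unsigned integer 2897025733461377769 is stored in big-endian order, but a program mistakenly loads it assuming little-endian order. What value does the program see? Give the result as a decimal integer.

2897025733461377769 in 64-bit hexadecimal is 0x28344D8E342182E9.
Stored big-endian, the bytes at ascending addresses are 28 34 4D 8E 34 21 82 E9.
Read back as little-endian, the first byte is least significant, giving 0xE98221348E4D3428.
0xE98221348E4D3428 = 16826047667419034664.

16826047667419034664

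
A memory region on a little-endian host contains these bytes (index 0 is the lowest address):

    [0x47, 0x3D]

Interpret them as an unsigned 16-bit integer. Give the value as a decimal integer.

15687

Little-endian stores the least-significant byte at the lowest address.
Reassemble most-significant byte first: 3D 47 → 0x3D47.
0x3D47 = 15687.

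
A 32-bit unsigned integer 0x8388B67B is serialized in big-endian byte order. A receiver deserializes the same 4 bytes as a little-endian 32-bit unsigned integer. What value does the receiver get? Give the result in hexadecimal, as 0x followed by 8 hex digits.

0x7BB68883

Stored big-endian, the bytes at ascending addresses are 83 88 B6 7B.
Read back as little-endian, the first byte is least significant, giving 0x7BB68883.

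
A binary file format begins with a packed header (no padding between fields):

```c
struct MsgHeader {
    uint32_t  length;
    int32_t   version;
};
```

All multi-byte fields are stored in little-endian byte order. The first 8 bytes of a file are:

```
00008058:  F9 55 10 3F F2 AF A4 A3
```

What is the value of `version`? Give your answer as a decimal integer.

-1549488142

`version` follows `length` (4 bytes), so it starts at byte offset 4 and occupies 4 bytes.
Bytes at offsets 4..7: F2 AF A4 A3.
Little-endian stores the least-significant byte at the lowest address.
Reassemble most-significant byte first: A3 A4 AF F2 → 0xA3A4AFF2.
Top bit is set, so as a signed 32-bit value this is 0xA3A4AFF2 − 2^32 = -1549488142.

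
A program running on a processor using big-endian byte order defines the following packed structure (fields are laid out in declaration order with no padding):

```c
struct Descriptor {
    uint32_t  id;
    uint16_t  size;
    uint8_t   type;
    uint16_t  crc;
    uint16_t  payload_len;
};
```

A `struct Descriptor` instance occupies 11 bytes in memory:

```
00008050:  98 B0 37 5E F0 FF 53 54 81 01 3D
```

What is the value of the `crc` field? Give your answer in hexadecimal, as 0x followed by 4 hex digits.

`crc` follows `id` (4 B), `size` (2 B), `type` (1 B), so it starts at offset 4 + 2 + 1 = 7 and occupies 2 bytes.
Bytes at offsets 7..8: 54 81.
Big-endian stores the most-significant byte at the lowest address.
The bytes are already most-significant first: 0x5481.

0x5481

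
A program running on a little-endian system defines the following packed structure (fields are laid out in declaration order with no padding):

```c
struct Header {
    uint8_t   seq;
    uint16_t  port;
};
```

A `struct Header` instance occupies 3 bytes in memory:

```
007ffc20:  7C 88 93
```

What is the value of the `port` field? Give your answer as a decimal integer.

`port` follows `seq` (1 byte), so it starts at byte offset 1 and occupies 2 bytes.
Bytes at offsets 1..2: 88 93.
Little-endian stores the least-significant byte at the lowest address.
Reassemble most-significant byte first: 93 88 → 0x9388.
0x9388 = 37768.

37768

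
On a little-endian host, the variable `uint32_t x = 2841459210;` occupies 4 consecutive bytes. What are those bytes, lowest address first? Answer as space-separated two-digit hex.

0A 3A 5D A9

2841459210 in hexadecimal, padded to 32 bits, is 0xA95D3A0A.
Split into bytes (most-significant first): A9 5D 3A 0A.
Little-endian stores the least-significant byte at the lowest address.
So at ascending addresses the bytes are 0A 3A 5D A9.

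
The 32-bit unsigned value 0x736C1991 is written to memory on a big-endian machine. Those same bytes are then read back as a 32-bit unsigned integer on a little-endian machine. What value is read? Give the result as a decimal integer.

Stored big-endian, the bytes at ascending addresses are 73 6C 19 91.
Read back as little-endian, the first byte is least significant, giving 0x91196C73.
0x91196C73 = 2434362483.

2434362483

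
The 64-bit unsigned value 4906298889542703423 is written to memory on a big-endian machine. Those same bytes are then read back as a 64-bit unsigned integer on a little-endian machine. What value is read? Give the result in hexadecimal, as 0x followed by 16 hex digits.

4906298889542703423 in 64-bit hexadecimal is 0x4416ACD86916193F.
Stored big-endian, the bytes at ascending addresses are 44 16 AC D8 69 16 19 3F.
Read back as little-endian, the first byte is least significant, giving 0x3F191669D8AC1644.

0x3F191669D8AC1644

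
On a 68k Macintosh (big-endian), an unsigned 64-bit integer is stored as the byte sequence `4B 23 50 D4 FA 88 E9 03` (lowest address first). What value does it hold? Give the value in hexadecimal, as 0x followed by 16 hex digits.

Big-endian: lowest address holds the most-significant byte.
The bytes are already most-significant first: 0x4B2350D4FA88E903.

0x4B2350D4FA88E903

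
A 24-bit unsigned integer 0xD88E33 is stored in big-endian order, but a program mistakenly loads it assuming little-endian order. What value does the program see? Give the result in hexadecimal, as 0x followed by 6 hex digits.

Stored big-endian, the bytes at ascending addresses are D8 8E 33.
Read back as little-endian, the first byte is least significant, giving 0x338ED8.

0x338ED8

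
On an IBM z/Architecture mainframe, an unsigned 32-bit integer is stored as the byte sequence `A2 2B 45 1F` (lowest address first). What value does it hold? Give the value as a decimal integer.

In big-endian order the high byte comes first in memory.
The bytes are already most-significant first: 0xA22B451F.
0xA22B451F = 2720744735.

2720744735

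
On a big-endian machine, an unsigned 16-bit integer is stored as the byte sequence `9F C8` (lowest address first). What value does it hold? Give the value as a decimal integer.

40904

Big-endian stores the most-significant byte at the lowest address.
The bytes are already most-significant first: 0x9FC8.
0x9FC8 = 40904.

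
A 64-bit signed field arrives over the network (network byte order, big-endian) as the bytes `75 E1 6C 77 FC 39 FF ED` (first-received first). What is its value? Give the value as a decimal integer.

Big-endian: lowest address holds the most-significant byte.
The bytes are already most-significant first: 0x75E16C77FC39FFED.
0x75E16C77FC39FFED = 8494189634786033645.

8494189634786033645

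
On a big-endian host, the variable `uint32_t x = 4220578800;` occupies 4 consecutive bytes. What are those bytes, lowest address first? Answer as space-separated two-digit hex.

4220578800 in hexadecimal, padded to 32 bits, is 0xFB90EBF0.
Split into bytes (most-significant first): FB 90 EB F0.
Big-endian: lowest address holds the most-significant byte.
So the memory order matches the most-significant-first order: FB 90 EB F0.

FB 90 EB F0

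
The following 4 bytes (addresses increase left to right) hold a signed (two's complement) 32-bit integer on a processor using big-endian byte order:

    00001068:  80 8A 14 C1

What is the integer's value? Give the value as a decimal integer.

-2138434367

Big-endian stores the most-significant byte at the lowest address.
The bytes are already most-significant first: 0x808A14C1.
Top bit is set, so as a signed 32-bit value this is 0x808A14C1 − 2^32 = -2138434367.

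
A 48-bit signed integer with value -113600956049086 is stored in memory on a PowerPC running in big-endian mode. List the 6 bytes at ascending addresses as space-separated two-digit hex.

Two's complement of -113600956049086 in 48 bits: 113600956049086 = 0x6751C8A1A6BE; invert → 0x98AE375E5941; add 1 → 0x98AE375E5942.
Split into bytes (most-significant first): 98 AE 37 5E 59 42.
Big-endian: lowest address holds the most-significant byte.
So the memory order matches the most-significant-first order: 98 AE 37 5E 59 42.

98 AE 37 5E 59 42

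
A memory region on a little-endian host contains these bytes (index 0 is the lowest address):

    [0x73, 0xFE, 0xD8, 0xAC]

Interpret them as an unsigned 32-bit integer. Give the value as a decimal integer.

2899902067

Little-endian: lowest address holds the least-significant byte.
Reassemble most-significant byte first: AC D8 FE 73 → 0xACD8FE73.
0xACD8FE73 = 2899902067.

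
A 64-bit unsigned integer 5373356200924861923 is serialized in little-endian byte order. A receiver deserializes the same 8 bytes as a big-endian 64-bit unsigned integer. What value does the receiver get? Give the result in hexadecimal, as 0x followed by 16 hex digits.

5373356200924861923 in 64-bit hexadecimal is 0x4A91FEFED7C4D5E3.
Stored little-endian, the bytes at ascending addresses are E3 D5 C4 D7 FE FE 91 4A.
Read back as big-endian, the last byte is least significant, giving 0xE3D5C4D7FEFE914A.

0xE3D5C4D7FEFE914A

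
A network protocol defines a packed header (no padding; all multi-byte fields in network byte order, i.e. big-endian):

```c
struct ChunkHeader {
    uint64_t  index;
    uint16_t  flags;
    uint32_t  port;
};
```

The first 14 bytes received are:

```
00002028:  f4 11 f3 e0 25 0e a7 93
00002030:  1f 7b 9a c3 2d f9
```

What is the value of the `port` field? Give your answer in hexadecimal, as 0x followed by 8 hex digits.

`port` follows `index` (8 B), `flags` (2 B), so it starts at offset 8 + 2 = 10 and occupies 4 bytes.
Bytes at offsets 10..13: 9A C3 2D F9.
Big-endian: lowest address holds the most-significant byte.
The bytes are already most-significant first: 0x9AC32DF9.

0x9AC32DF9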